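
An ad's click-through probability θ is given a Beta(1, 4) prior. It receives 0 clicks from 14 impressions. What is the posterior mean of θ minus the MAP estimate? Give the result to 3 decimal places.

0.053

Posterior: Beta(1+0, 4+14) = Beta(1, 18).
Since α = 1 ≤ 1 and β > 1, the Beta density is monotone decreasing on [0,1]; the mode is at 0.
Mean = 1/(1+18) = 0.053.
Difference = 0.053 − 0.000 = 0.053.
The posterior is right-skewed, so the mean exceeds the mode.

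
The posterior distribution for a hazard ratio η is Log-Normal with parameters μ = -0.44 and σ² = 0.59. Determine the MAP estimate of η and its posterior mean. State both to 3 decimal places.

Mode = exp(μ − σ²) = exp(-1.03) = 0.357.
Mean = exp(μ + σ²/2) = exp(-0.145) = 0.865.
The mean is pulled above the mode by the posterior's right skew.

η_MAP = 0.357, E[η|data] = 0.865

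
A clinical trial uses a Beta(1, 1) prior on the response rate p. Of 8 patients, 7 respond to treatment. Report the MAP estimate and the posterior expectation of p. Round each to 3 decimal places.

Posterior: Beta(1+7, 1+1) = Beta(8, 2).
Mode = (8−1)/(8+2−2) = 7/8 = 0.875.
Mean = 8/(8+2) = 8/10 = 0.800.

p_MAP = 0.875, E[p|data] = 0.800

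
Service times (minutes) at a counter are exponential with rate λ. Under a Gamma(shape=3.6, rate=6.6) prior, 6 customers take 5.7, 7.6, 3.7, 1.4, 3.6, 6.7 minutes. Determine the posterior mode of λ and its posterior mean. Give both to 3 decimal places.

MAP = 0.244, posterior mean = 0.272

Σ times = 28.7. Posterior: Gamma(shape = 3.6+6 = 9.6, rate = 6.6+28.7 = 35.3).
Mode = (α−1)/β = 8.6/35.3 = 0.244.
Mean = α/β = 9.6/35.3 = 0.272.
The mean is pulled above the mode by the posterior's right skew.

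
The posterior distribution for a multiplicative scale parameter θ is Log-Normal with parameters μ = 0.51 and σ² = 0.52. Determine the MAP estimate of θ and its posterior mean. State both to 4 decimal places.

Mode = exp(μ − σ²) = exp(-0.01) = 0.9900.
Mean = exp(μ + σ²/2) = exp(0.770) = 2.1598.

MAP = 0.9900, posterior mean = 2.1598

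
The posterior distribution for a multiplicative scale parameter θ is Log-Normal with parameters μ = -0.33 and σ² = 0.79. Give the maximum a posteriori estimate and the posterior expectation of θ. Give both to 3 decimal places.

θ_MAP = 0.326, E[θ|data] = 1.067

Mode = exp(μ − σ²) = exp(-1.12) = 0.326.
Mean = exp(μ + σ²/2) = exp(0.065) = 1.067.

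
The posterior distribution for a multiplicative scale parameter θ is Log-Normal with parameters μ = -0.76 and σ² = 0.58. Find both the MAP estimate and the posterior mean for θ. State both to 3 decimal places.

Mode = exp(μ − σ²) = exp(-1.34) = 0.262.
Mean = exp(μ + σ²/2) = exp(-0.470) = 0.625.

MAP estimate = 0.262, posterior mean = 0.625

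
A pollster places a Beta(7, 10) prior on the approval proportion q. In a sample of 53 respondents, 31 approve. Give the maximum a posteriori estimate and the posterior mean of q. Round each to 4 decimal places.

Posterior: Beta(7+31, 10+22) = Beta(38, 32).
Mode = (38−1)/(38+32−2) = 37/68 = 0.5441.
Mean = 38/(38+32) = 38/70 = 0.5429.

MAP: 0.5441. Posterior mean: 0.5429.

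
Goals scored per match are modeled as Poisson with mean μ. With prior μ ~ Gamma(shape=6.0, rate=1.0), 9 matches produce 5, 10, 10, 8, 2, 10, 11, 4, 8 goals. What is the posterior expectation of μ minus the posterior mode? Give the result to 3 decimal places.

0.100

Σ counts = 68. Posterior: Gamma(shape = 6.0+68 = 74.0, rate = 1.0+9 = 10.0).
Mode = (α−1)/β = 73.0/10.0 = 7.300.
Mean = α/β = 74.0/10.0 = 7.400.
Difference = 7.400 − 7.300 = 0.100.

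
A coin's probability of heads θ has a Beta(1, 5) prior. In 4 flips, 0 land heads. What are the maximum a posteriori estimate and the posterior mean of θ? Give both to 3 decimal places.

Posterior: Beta(1+0, 5+4) = Beta(1, 9).
Since α = 1 ≤ 1 and β > 1, the Beta density is monotone decreasing on [0,1]; the mode is at 0.
Mean = 1/(1+9) = 0.100.
Mean > mode: the posterior has a right tail.

MAP = 0.000, posterior mean = 0.100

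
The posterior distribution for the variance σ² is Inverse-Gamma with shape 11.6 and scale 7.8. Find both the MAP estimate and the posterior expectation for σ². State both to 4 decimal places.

Mode = β/(α+1) = 7.8/12.6 = 0.6190.
Mean = β/(α−1) = 7.8/10.6 = 0.7358.

σ²_MAP = 0.6190, E[σ²|data] = 0.7358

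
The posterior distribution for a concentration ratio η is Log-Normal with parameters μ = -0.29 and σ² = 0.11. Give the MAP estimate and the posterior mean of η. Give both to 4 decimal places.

MAP = 0.6703, posterior mean = 0.7906

Mode = exp(μ − σ²) = exp(-0.40) = 0.6703.
Mean = exp(μ + σ²/2) = exp(-0.235) = 0.7906.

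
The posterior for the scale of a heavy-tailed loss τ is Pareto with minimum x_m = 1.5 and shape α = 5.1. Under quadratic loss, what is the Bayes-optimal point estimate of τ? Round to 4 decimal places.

The Pareto density is strictly decreasing on [x_m, ∞), so the mode is x_m = 1.5000.
Mean = α·x_m/(α−1) = 5.1·1.5/4.1 = 1.8659.
Quadratic loss ⇒ the optimal estimator is the posterior mean.

1.8659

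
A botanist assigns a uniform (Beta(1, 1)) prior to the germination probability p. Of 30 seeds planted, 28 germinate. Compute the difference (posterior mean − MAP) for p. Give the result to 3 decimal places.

Posterior: Beta(1+28, 1+2) = Beta(29, 3).
Mode = (29−1)/(29+3−2) = 28/30 = 0.933.
With a flat prior the MAP equals the MLE, 28/30.
Mean = 29/(29+3) = 29/32 = 0.906.
Difference = 0.906 − 0.933 = -0.027.
The mean is pulled below the mode by the posterior's left skew.

-0.027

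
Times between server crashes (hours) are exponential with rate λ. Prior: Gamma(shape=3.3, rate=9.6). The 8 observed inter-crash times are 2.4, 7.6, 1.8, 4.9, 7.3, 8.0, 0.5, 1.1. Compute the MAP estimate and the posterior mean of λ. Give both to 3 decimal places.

Σ times = 33.6. Posterior: Gamma(shape = 3.3+8 = 11.3, rate = 9.6+33.6 = 43.2).
Mode = (α−1)/β = 10.3/43.2 = 0.238.
Mean = α/β = 11.3/43.2 = 0.262.

λ_MAP = 0.238, E[λ|data] = 0.262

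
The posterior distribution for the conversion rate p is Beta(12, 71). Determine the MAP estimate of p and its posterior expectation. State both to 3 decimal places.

Mode = (12−1)/(12+71−2) = 11/81 = 0.136.
Mean = 12/(12+71) = 12/83 = 0.145.
The mean is pulled above the mode by the posterior's right skew.

MAP estimate = 0.136, posterior expectation = 0.145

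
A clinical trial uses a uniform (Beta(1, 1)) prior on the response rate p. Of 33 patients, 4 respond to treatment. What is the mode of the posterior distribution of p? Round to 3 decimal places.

0.121

Posterior: Beta(1+4, 1+29) = Beta(5, 30).
Mode = (5−1)/(5+30−2) = 4/33 = 0.121.
With a flat prior the MAP equals the MLE, 4/33.
Mean = 5/(5+30) = 5/35 = 0.143.
This is the posterior mode — the MAP estimate.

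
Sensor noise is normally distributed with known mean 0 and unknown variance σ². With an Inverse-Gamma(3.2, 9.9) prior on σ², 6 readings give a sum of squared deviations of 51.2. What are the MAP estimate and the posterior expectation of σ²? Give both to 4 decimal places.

MAP estimate = 4.9306, posterior expectation = 6.8269

Posterior: Inverse-Gamma(shape = 3.2+6/2 = 6.2, scale = 9.9+51.2/2 = 35.5).
Mode = β/(α+1) = 35.5/7.2 = 4.9306.
Mean = β/(α−1) = 35.5/5.2 = 6.8269.
Right-skewed posterior ⇒ mode < mean.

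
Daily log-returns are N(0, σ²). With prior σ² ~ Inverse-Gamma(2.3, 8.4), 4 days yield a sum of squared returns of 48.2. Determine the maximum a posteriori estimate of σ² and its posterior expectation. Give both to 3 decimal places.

Posterior: Inverse-Gamma(shape = 2.3+4/2 = 4.3, scale = 8.4+48.2/2 = 32.5).
Mode = β/(α+1) = 32.5/5.3 = 6.132.
Mean = β/(α−1) = 32.5/3.3 = 9.848.
Right-skewed posterior ⇒ mode < mean.

MAP = 6.132; posterior mean = 9.848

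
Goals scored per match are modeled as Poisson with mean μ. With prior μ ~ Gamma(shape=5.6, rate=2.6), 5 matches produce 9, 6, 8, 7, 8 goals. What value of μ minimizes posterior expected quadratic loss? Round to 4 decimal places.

Σ counts = 38. Posterior: Gamma(shape = 5.6+38 = 43.6, rate = 2.6+5 = 7.6).
Mode = (α−1)/β = 42.6/7.6 = 5.6053.
Mean = α/β = 43.6/7.6 = 5.7368.
Quadratic loss ⇒ the optimal estimator is the posterior mean.

5.7368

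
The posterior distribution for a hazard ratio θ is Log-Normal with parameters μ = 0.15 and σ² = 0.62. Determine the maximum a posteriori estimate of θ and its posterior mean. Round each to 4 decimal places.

MAP = 0.6250, posterior mean = 1.5841

Mode = exp(μ − σ²) = exp(-0.47) = 0.6250.
Mean = exp(μ + σ²/2) = exp(0.460) = 1.5841.
The mean is pulled above the mode by the posterior's right skew.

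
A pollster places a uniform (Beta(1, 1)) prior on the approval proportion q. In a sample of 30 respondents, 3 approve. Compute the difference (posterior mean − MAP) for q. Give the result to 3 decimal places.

0.025

Posterior: Beta(1+3, 1+27) = Beta(4, 28).
Mode = (4−1)/(4+28−2) = 3/30 = 0.100.
Mean = 4/(4+28) = 4/32 = 0.125.
Difference = 0.125 − 0.100 = 0.025.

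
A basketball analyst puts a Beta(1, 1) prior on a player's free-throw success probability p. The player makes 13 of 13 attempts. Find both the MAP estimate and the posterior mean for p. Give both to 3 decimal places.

Posterior: Beta(1+13, 1+0) = Beta(14, 1).
Since β = 1 ≤ 1 and α > 1, the Beta density is monotone increasing on [0,1]; the mode is at 1.
Mean = 14/(14+1) = 0.933.

MAP estimate = 1.000, posterior mean = 0.933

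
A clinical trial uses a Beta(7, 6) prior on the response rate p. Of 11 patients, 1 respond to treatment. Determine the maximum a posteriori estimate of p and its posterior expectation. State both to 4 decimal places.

maximum a posteriori estimate = 0.3182, posterior expectation = 0.3333

Posterior: Beta(7+1, 6+10) = Beta(8, 16).
Mode = (8−1)/(8+16−2) = 7/22 = 0.3182.
Mean = 8/(8+16) = 8/24 = 0.3333.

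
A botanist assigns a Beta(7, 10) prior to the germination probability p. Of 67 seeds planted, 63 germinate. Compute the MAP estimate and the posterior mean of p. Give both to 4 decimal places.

MAP estimate = 0.8415, posterior mean = 0.8333

Posterior: Beta(7+63, 10+4) = Beta(70, 14).
Mode = (70−1)/(70+14−2) = 69/82 = 0.8415.
Mean = 70/(70+14) = 70/84 = 0.8333.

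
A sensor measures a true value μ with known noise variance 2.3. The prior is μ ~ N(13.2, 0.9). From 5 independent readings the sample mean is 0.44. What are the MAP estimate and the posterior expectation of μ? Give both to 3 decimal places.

Posterior for μ is Normal. Precision-weighted mean: (1/0.9·13.2 + 5/2.3·0.44) / (1/0.9 + 5/2.3) = 4.756.
A Normal posterior is symmetric, so mode = mean.

MAP = 4.756; posterior mean = 4.756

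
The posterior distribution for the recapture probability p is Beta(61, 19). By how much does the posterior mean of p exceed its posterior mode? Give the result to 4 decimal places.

-0.0067

Mode = (61−1)/(61+19−2) = 60/78 = 0.7692.
Mean = 61/(61+19) = 61/80 = 0.7625.
Difference = 0.7625 − 0.7692 = -0.0067.
Mode > mean: the posterior has a left tail.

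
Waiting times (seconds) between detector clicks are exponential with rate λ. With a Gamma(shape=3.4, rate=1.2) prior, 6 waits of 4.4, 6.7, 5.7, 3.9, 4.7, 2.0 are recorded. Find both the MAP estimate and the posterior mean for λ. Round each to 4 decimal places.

MAP = 0.2937; posterior mean = 0.3287

Σ times = 27.4. Posterior: Gamma(shape = 3.4+6 = 9.4, rate = 1.2+27.4 = 28.6).
Mode = (α−1)/β = 8.4/28.6 = 0.2937.
Mean = α/β = 9.4/28.6 = 0.3287.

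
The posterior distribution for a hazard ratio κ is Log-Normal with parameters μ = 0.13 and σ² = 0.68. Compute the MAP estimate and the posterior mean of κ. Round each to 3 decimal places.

MAP: 0.577. Posterior mean: 1.600.

Mode = exp(μ − σ²) = exp(-0.55) = 0.577.
Mean = exp(μ + σ²/2) = exp(0.470) = 1.600.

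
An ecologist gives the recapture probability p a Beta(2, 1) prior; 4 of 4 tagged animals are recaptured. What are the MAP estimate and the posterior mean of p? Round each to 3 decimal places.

MAP: 1.000. Posterior mean: 0.857.

Posterior: Beta(2+4, 1+0) = Beta(6, 1).
Since β = 1 ≤ 1 and α > 1, the Beta density is monotone increasing on [0,1]; the mode is at 1.
Mean = 6/(6+1) = 0.857.
The posterior is left-skewed, so the mode exceeds the mean.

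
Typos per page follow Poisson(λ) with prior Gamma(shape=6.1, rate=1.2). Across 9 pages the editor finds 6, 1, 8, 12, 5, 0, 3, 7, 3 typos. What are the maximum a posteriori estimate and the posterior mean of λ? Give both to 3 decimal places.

Σ counts = 45. Posterior: Gamma(shape = 6.1+45 = 51.1, rate = 1.2+9 = 10.2).
Mode = (α−1)/β = 50.1/10.2 = 4.912.
Mean = α/β = 51.1/10.2 = 5.010.
The posterior is right-skewed, so the mean exceeds the mode.

MAP = 4.912, posterior mean = 5.010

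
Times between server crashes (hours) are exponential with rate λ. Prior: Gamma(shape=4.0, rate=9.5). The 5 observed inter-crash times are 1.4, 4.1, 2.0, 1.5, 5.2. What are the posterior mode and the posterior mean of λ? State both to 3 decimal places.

λ_MAP = 0.338, E[λ|data] = 0.380

Σ times = 14.2. Posterior: Gamma(shape = 4.0+5 = 9.0, rate = 9.5+14.2 = 23.7).
Mode = (α−1)/β = 8.0/23.7 = 0.338.
Mean = α/β = 9.0/23.7 = 0.380.
Right-skewed posterior ⇒ mode < mean.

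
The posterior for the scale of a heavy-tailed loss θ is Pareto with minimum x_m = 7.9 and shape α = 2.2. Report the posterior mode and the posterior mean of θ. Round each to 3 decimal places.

θ_MAP = 7.900, E[θ|data] = 14.483

The Pareto density is strictly decreasing on [x_m, ∞), so the mode is x_m = 7.900.
Mean = α·x_m/(α−1) = 2.2·7.9/1.2 = 14.483.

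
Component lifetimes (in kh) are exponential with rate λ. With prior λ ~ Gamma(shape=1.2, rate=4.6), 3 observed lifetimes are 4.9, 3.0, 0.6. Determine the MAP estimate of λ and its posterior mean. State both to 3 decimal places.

MAP: 0.244. Posterior mean: 0.321.

Σ times = 8.5. Posterior: Gamma(shape = 1.2+3 = 4.2, rate = 4.6+8.5 = 13.1).
Mode = (α−1)/β = 3.2/13.1 = 0.244.
Mean = α/β = 4.2/13.1 = 0.321.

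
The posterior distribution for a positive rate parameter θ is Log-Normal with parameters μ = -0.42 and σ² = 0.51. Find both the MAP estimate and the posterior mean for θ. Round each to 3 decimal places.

Mode = exp(μ − σ²) = exp(-0.93) = 0.395.
Mean = exp(μ + σ²/2) = exp(-0.165) = 0.848.

MAP: 0.395. Posterior mean: 0.848.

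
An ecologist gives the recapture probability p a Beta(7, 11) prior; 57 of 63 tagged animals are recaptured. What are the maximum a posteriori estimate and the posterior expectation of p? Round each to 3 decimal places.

p_MAP = 0.797, E[p|data] = 0.790

Posterior: Beta(7+57, 11+6) = Beta(64, 17).
Mode = (64−1)/(64+17−2) = 63/79 = 0.797.
Mean = 64/(64+17) = 64/81 = 0.790.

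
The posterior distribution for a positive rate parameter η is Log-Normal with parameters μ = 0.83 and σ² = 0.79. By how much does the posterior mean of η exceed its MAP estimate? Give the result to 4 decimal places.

2.3634

Mode = exp(μ − σ²) = exp(0.04) = 1.0408.
Mean = exp(μ + σ²/2) = exp(1.225) = 3.4042.
Difference = 3.4042 − 1.0408 = 2.3634.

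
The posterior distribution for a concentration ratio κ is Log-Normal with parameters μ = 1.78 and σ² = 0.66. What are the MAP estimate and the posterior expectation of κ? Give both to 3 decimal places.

Mode = exp(μ − σ²) = exp(1.12) = 3.065.
Mean = exp(μ + σ²/2) = exp(2.110) = 8.248.

MAP = 3.065; posterior mean = 8.248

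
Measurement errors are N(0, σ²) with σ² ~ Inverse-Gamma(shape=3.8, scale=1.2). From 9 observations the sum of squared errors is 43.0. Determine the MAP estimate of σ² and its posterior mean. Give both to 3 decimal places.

Posterior: Inverse-Gamma(shape = 3.8+9/2 = 8.3, scale = 1.2+43.0/2 = 22.7).
Mode = β/(α+1) = 22.7/9.3 = 2.441.
Mean = β/(α−1) = 22.7/7.3 = 3.110.

σ²_MAP = 2.441, E[σ²|data] = 3.110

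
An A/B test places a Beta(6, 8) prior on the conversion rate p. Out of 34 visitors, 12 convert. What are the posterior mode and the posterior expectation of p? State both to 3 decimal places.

Posterior: Beta(6+12, 8+22) = Beta(18, 30).
Mode = (18−1)/(18+30−2) = 17/46 = 0.370.
Mean = 18/(18+30) = 18/48 = 0.375.
The posterior is right-skewed, so the mean exceeds the mode.

MAP = 0.370, posterior mean = 0.375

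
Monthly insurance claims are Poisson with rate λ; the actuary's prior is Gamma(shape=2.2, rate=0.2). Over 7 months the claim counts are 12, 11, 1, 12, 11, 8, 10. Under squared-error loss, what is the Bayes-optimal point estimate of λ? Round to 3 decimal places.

Σ counts = 65. Posterior: Gamma(shape = 2.2+65 = 67.2, rate = 0.2+7 = 7.2).
Mode = (α−1)/β = 66.2/7.2 = 9.194.
Mean = α/β = 67.2/7.2 = 9.333.
Squared-error loss ⇒ the optimal estimator is the posterior mean.

9.333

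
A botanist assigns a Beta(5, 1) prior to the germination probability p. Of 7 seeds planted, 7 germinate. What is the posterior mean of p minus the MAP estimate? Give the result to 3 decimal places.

Posterior: Beta(5+7, 1+0) = Beta(12, 1).
Since β = 1 ≤ 1 and α > 1, the Beta density is monotone increasing on [0,1]; the mode is at 1.
Mean = 12/(12+1) = 0.923.
Difference = 0.923 − 1.000 = -0.077.

-0.077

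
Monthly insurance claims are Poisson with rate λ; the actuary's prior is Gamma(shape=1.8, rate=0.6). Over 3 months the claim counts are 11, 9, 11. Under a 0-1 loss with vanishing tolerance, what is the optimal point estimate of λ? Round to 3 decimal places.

Σ counts = 31. Posterior: Gamma(shape = 1.8+31 = 32.8, rate = 0.6+3 = 3.6).
Mode = (α−1)/β = 31.8/3.6 = 8.833.
Mean = α/β = 32.8/3.6 = 9.111.
This is the posterior mode — the MAP estimate.

8.833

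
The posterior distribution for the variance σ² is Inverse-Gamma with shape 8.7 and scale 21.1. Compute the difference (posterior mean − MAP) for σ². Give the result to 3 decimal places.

Mode = β/(α+1) = 21.1/9.7 = 2.175.
Mean = β/(α−1) = 21.1/7.7 = 2.740.
Difference = 2.740 − 2.175 = 0.565.
Right-skewed posterior ⇒ mode < mean.

0.565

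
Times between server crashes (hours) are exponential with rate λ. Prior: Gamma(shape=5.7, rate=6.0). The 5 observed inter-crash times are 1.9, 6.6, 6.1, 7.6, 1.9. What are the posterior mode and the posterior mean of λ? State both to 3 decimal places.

λ_MAP = 0.322, E[λ|data] = 0.355

Σ times = 24.1. Posterior: Gamma(shape = 5.7+5 = 10.7, rate = 6.0+24.1 = 30.1).
Mode = (α−1)/β = 9.7/30.1 = 0.322.
Mean = α/β = 10.7/30.1 = 0.355.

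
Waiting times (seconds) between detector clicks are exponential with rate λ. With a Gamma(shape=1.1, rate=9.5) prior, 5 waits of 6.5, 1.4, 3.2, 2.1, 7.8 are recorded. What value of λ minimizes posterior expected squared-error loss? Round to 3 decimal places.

Σ times = 21.0. Posterior: Gamma(shape = 1.1+5 = 6.1, rate = 9.5+21.0 = 30.5).
Mode = (α−1)/β = 5.1/30.5 = 0.167.
Mean = α/β = 6.1/30.5 = 0.200.
Squared-error loss ⇒ the optimal estimator is the posterior mean.

0.200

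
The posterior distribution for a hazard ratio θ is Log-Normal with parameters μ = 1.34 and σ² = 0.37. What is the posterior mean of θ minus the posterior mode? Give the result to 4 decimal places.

1.9572

Mode = exp(μ − σ²) = exp(0.97) = 2.6379.
Mean = exp(μ + σ²/2) = exp(1.525) = 4.5951.
Difference = 4.5951 − 2.6379 = 1.9572.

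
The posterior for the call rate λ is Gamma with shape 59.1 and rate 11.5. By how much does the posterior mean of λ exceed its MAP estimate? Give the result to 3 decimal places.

0.087

Mode = (α−1)/β = 58.1/11.5 = 5.052.
Mean = α/β = 59.1/11.5 = 5.139.
Difference = 5.139 − 5.052 = 0.087.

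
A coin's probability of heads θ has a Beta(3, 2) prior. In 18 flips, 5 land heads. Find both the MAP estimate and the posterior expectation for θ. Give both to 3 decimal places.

Posterior: Beta(3+5, 2+13) = Beta(8, 15).
Mode = (8−1)/(8+15−2) = 7/21 = 0.333.
Mean = 8/(8+15) = 8/23 = 0.348.
The posterior is right-skewed, so the mean exceeds the mode.

MAP = 0.333; posterior mean = 0.348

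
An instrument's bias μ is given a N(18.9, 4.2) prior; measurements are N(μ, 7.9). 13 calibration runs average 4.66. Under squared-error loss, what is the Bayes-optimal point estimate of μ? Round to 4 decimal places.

6.4599

Posterior for μ is Normal. Precision-weighted mean: (1/4.2·18.9 + 13/7.9·4.66) / (1/4.2 + 13/7.9) = 6.4599.
A Normal posterior is symmetric, so mode = mean.
Squared-error loss ⇒ the optimal estimator is the posterior mean.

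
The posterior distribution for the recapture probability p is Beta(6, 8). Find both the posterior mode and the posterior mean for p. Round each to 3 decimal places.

Mode = (6−1)/(6+8−2) = 5/12 = 0.417.
Mean = 6/(6+8) = 6/14 = 0.429.

MAP = 0.417; posterior mean = 0.429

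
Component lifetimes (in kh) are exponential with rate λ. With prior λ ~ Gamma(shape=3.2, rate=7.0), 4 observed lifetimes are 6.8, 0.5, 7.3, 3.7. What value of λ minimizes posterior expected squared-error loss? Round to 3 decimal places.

Σ times = 18.3. Posterior: Gamma(shape = 3.2+4 = 7.2, rate = 7.0+18.3 = 25.3).
Mode = (α−1)/β = 6.2/25.3 = 0.245.
Mean = α/β = 7.2/25.3 = 0.285.
Squared-error loss ⇒ the optimal estimator is the posterior mean.

0.285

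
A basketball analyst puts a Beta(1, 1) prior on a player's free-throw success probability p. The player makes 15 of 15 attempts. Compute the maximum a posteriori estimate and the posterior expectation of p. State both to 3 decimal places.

Posterior: Beta(1+15, 1+0) = Beta(16, 1).
Since β = 1 ≤ 1 and α > 1, the Beta density is monotone increasing on [0,1]; the mode is at 1.
Mean = 16/(16+1) = 0.941.

maximum a posteriori estimate = 1.000, posterior expectation = 0.941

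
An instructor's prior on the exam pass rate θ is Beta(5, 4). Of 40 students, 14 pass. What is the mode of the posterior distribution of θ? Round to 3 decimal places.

Posterior: Beta(5+14, 4+26) = Beta(19, 30).
Mode = (19−1)/(19+30−2) = 18/47 = 0.383.
Mean = 19/(19+30) = 19/49 = 0.388.
This is the posterior mode — the MAP estimate.

0.383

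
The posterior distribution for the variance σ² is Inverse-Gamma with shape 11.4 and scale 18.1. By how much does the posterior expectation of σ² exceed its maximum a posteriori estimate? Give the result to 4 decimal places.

0.2807

Mode = β/(α+1) = 18.1/12.4 = 1.4597.
Mean = β/(α−1) = 18.1/10.4 = 1.7404.
Difference = 1.7404 − 1.4597 = 0.2807.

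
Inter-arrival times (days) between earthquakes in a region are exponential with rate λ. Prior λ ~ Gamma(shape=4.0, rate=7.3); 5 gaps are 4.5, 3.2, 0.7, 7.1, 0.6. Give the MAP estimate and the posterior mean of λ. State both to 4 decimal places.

Σ times = 16.1. Posterior: Gamma(shape = 4.0+5 = 9.0, rate = 7.3+16.1 = 23.4).
Mode = (α−1)/β = 8.0/23.4 = 0.3419.
Mean = α/β = 9.0/23.4 = 0.3846.

λ_MAP = 0.3419, E[λ|data] = 0.3846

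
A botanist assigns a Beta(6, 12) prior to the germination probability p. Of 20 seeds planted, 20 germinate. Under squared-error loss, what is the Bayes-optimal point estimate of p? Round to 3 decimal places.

Posterior: Beta(6+20, 12+0) = Beta(26, 12).
Mode = (26−1)/(26+12−2) = 25/36 = 0.694.
Mean = 26/(26+12) = 26/38 = 0.684.
Squared-error loss ⇒ the optimal estimator is the posterior mean.

0.684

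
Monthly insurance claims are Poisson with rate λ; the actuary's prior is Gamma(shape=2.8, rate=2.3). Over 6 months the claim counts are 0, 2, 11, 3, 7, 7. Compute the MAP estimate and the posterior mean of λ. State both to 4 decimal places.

Σ counts = 30. Posterior: Gamma(shape = 2.8+30 = 32.8, rate = 2.3+6 = 8.3).
Mode = (α−1)/β = 31.8/8.3 = 3.8313.
Mean = α/β = 32.8/8.3 = 3.9518.

λ_MAP = 3.8313, E[λ|data] = 3.9518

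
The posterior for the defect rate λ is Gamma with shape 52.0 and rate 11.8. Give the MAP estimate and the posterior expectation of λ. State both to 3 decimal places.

MAP estimate = 4.322, posterior expectation = 4.407

Mode = (α−1)/β = 51.0/11.8 = 4.322.
Mean = α/β = 52.0/11.8 = 4.407.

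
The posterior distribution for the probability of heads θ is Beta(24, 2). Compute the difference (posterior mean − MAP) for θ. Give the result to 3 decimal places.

Mode = (24−1)/(24+2−2) = 23/24 = 0.958.
Mean = 24/(24+2) = 24/26 = 0.923.
Difference = 0.923 − 0.958 = -0.035.

-0.035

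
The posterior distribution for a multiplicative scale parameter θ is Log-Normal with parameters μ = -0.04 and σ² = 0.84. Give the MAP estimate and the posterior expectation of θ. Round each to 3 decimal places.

Mode = exp(μ − σ²) = exp(-0.88) = 0.415.
Mean = exp(μ + σ²/2) = exp(0.380) = 1.462.

MAP = 0.415; posterior mean = 1.462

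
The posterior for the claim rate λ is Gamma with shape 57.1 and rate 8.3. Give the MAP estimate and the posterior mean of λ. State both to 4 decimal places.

Mode = (α−1)/β = 56.1/8.3 = 6.7590.
Mean = α/β = 57.1/8.3 = 6.8795.

MAP: 6.7590. Posterior mean: 6.8795.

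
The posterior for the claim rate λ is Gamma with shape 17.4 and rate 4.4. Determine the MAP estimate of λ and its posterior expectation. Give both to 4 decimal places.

Mode = (α−1)/β = 16.4/4.4 = 3.7273.
Mean = α/β = 17.4/4.4 = 3.9545.

MAP estimate = 3.7273, posterior expectation = 3.9545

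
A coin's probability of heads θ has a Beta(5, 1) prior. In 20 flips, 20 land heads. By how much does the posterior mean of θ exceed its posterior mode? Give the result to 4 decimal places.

Posterior: Beta(5+20, 1+0) = Beta(25, 1).
Since β = 1 ≤ 1 and α > 1, the Beta density is monotone increasing on [0,1]; the mode is at 1.
Mean = 25/(25+1) = 0.9615.
Difference = 0.9615 − 1.0000 = -0.0385.

-0.0385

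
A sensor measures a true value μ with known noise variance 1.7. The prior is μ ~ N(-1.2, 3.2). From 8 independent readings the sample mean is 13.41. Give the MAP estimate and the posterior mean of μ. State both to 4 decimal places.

MAP estimate = 12.5002, posterior mean = 12.5002

Posterior for μ is Normal. Precision-weighted mean: (1/3.2·-1.2 + 8/1.7·13.41) / (1/3.2 + 8/1.7) = 12.5002.
A Normal posterior is symmetric, so mode = mean.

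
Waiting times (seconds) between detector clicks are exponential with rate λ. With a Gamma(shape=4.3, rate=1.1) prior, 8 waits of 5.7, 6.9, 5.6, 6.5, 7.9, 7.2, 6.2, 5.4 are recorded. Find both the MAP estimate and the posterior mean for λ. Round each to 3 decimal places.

MAP: 0.215. Posterior mean: 0.234.

Σ times = 51.4. Posterior: Gamma(shape = 4.3+8 = 12.3, rate = 1.1+51.4 = 52.5).
Mode = (α−1)/β = 11.3/52.5 = 0.215.
Mean = α/β = 12.3/52.5 = 0.234.
The mean is pulled above the mode by the posterior's right skew.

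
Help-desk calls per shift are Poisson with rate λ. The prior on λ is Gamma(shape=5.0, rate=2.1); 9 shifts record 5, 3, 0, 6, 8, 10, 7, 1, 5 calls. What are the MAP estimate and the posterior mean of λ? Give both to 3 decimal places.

MAP = 4.414; posterior mean = 4.505

Σ counts = 45. Posterior: Gamma(shape = 5.0+45 = 50.0, rate = 2.1+9 = 11.1).
Mode = (α−1)/β = 49.0/11.1 = 4.414.
Mean = α/β = 50.0/11.1 = 4.505.
The mean is pulled above the mode by the posterior's right skew.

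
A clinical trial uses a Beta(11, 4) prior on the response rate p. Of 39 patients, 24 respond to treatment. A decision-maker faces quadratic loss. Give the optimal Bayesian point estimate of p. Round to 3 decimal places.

Posterior: Beta(11+24, 4+15) = Beta(35, 19).
Mode = (35−1)/(35+19−2) = 34/52 = 0.654.
Mean = 35/(35+19) = 35/54 = 0.648.
Quadratic loss ⇒ the optimal estimator is the posterior mean.

0.648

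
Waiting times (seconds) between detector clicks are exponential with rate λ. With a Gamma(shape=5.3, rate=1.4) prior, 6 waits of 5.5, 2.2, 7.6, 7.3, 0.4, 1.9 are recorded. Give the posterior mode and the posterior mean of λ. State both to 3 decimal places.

Σ times = 24.9. Posterior: Gamma(shape = 5.3+6 = 11.3, rate = 1.4+24.9 = 26.3).
Mode = (α−1)/β = 10.3/26.3 = 0.392.
Mean = α/β = 11.3/26.3 = 0.430.
The posterior is right-skewed, so the mean exceeds the mode.

posterior mode = 0.392, posterior mean = 0.430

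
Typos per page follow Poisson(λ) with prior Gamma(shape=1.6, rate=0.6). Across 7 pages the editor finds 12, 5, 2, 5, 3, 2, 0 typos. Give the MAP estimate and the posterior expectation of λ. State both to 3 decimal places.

MAP = 3.895, posterior mean = 4.026

Σ counts = 29. Posterior: Gamma(shape = 1.6+29 = 30.6, rate = 0.6+7 = 7.6).
Mode = (α−1)/β = 29.6/7.6 = 3.895.
Mean = α/β = 30.6/7.6 = 4.026.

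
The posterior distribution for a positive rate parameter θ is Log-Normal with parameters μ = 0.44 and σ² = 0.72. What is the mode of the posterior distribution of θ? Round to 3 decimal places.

0.756

Mode = exp(μ − σ²) = exp(-0.28) = 0.756.
Mean = exp(μ + σ²/2) = exp(0.800) = 2.226.
This is the posterior mode — the MAP estimate.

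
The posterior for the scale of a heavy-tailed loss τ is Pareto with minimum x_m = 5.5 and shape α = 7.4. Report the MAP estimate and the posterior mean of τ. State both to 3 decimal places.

The Pareto density is strictly decreasing on [x_m, ∞), so the mode is x_m = 5.500.
Mean = α·x_m/(α−1) = 7.4·5.5/6.4 = 6.359.
The posterior is right-skewed, so the mean exceeds the mode.

τ_MAP = 5.500, E[τ|data] = 6.359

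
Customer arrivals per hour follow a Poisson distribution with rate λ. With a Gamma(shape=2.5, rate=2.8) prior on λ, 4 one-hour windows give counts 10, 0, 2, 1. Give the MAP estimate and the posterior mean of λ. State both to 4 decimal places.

Σ counts = 13. Posterior: Gamma(shape = 2.5+13 = 15.5, rate = 2.8+4 = 6.8).
Mode = (α−1)/β = 14.5/6.8 = 2.1324.
Mean = α/β = 15.5/6.8 = 2.2794.

MAP estimate = 2.1324, posterior mean = 2.2794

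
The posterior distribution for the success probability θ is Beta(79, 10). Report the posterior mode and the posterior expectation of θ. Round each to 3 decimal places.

Mode = (79−1)/(79+10−2) = 78/87 = 0.897.
Mean = 79/(79+10) = 79/89 = 0.888.

MAP = 0.897, posterior mean = 0.888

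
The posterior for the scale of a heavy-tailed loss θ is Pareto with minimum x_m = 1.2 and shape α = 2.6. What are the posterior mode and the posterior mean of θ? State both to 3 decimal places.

MAP: 1.200. Posterior mean: 1.950.

The Pareto density is strictly decreasing on [x_m, ∞), so the mode is x_m = 1.200.
Mean = α·x_m/(α−1) = 2.6·1.2/1.6 = 1.950.
The mean is pulled above the mode by the posterior's right skew.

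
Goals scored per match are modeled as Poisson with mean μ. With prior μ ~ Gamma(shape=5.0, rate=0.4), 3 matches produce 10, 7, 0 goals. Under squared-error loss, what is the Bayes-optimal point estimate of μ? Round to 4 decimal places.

Σ counts = 17. Posterior: Gamma(shape = 5.0+17 = 22.0, rate = 0.4+3 = 3.4).
Mode = (α−1)/β = 21.0/3.4 = 6.1765.
Mean = α/β = 22.0/3.4 = 6.4706.
Squared-error loss ⇒ the optimal estimator is the posterior mean.

6.4706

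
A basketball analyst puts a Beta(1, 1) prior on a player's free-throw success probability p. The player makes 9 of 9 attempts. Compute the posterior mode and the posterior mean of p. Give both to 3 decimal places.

Posterior: Beta(1+9, 1+0) = Beta(10, 1).
Since β = 1 ≤ 1 and α > 1, the Beta density is monotone increasing on [0,1]; the mode is at 1.
Mean = 10/(10+1) = 0.909.

MAP = 1.000, posterior mean = 0.909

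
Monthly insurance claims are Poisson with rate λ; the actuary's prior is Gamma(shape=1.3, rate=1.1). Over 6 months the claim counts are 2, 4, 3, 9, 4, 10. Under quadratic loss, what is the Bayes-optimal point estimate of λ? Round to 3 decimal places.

Σ counts = 32. Posterior: Gamma(shape = 1.3+32 = 33.3, rate = 1.1+6 = 7.1).
Mode = (α−1)/β = 32.3/7.1 = 4.549.
Mean = α/β = 33.3/7.1 = 4.690.
Quadratic loss ⇒ the optimal estimator is the posterior mean.

4.690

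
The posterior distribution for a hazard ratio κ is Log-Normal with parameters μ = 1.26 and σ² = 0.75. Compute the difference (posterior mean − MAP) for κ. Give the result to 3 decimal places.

3.464

Mode = exp(μ − σ²) = exp(0.51) = 1.665.
Mean = exp(μ + σ²/2) = exp(1.635) = 5.129.
Difference = 5.129 − 1.665 = 3.464.
The posterior is right-skewed, so the mean exceeds the mode.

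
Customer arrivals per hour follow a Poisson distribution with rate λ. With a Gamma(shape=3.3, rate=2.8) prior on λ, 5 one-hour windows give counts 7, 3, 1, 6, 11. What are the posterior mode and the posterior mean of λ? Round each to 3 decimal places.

Σ counts = 28. Posterior: Gamma(shape = 3.3+28 = 31.3, rate = 2.8+5 = 7.8).
Mode = (α−1)/β = 30.3/7.8 = 3.885.
Mean = α/β = 31.3/7.8 = 4.013.

MAP = 3.885, posterior mean = 4.013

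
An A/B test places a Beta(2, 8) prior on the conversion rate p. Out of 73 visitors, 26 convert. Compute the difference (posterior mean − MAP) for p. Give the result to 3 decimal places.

0.004

Posterior: Beta(2+26, 8+47) = Beta(28, 55).
Mode = (28−1)/(28+55−2) = 27/81 = 0.333.
Mean = 28/(28+55) = 28/83 = 0.337.
Difference = 0.337 − 0.333 = 0.004.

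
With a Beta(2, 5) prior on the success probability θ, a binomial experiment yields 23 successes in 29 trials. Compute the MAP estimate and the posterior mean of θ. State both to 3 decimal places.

MAP estimate = 0.706, posterior mean = 0.694

Posterior: Beta(2+23, 5+6) = Beta(25, 11).
Mode = (25−1)/(25+11−2) = 24/34 = 0.706.
Mean = 25/(25+11) = 25/36 = 0.694.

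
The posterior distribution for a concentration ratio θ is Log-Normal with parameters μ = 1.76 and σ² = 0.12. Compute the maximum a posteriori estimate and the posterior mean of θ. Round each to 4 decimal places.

Mode = exp(μ − σ²) = exp(1.64) = 5.1552.
Mean = exp(μ + σ²/2) = exp(1.820) = 6.1719.

MAP = 5.1552; posterior mean = 6.1719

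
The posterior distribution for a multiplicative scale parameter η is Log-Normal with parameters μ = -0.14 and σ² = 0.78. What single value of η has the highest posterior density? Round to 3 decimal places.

0.399

Mode = exp(μ − σ²) = exp(-0.92) = 0.399.
Mean = exp(μ + σ²/2) = exp(0.250) = 1.284.
This is the posterior mode — the MAP estimate.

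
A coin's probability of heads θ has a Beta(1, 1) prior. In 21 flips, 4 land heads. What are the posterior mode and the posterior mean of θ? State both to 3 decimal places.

Posterior: Beta(1+4, 1+17) = Beta(5, 18).
Mode = (5−1)/(5+18−2) = 4/21 = 0.190.
With a flat prior the MAP equals the MLE, 4/21.
Mean = 5/(5+18) = 5/23 = 0.217.
Right-skewed posterior ⇒ mode < mean.

MAP: 0.190. Posterior mean: 0.217.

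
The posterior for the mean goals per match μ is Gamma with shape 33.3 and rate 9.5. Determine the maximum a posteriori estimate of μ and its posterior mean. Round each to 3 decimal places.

maximum a posteriori estimate = 3.400, posterior mean = 3.505

Mode = (α−1)/β = 32.3/9.5 = 3.400.
Mean = α/β = 33.3/9.5 = 3.505.
The posterior is right-skewed, so the mean exceeds the mode.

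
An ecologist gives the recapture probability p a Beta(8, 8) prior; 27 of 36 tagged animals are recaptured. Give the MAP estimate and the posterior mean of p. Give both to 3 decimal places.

Posterior: Beta(8+27, 8+9) = Beta(35, 17).
Mode = (35−1)/(35+17−2) = 34/50 = 0.680.
Mean = 35/(35+17) = 35/52 = 0.673.
The posterior is left-skewed, so the mode exceeds the mean.

p_MAP = 0.680, E[p|data] = 0.673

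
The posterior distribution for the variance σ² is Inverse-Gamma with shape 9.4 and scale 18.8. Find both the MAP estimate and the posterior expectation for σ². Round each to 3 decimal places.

Mode = β/(α+1) = 18.8/10.4 = 1.808.
Mean = β/(α−1) = 18.8/8.4 = 2.238.

MAP = 1.808; posterior mean = 2.238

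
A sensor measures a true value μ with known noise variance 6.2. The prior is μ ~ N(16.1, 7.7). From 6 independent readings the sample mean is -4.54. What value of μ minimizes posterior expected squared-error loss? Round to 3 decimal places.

-2.098

Posterior for μ is Normal. Precision-weighted mean: (1/7.7·16.1 + 6/6.2·-4.54) / (1/7.7 + 6/6.2) = -2.098.
A Normal posterior is symmetric, so mode = mean.
Squared-error loss ⇒ the optimal estimator is the posterior mean.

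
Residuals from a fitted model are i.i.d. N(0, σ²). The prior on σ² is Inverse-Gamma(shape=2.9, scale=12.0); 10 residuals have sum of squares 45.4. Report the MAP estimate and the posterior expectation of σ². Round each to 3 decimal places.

Posterior: Inverse-Gamma(shape = 2.9+10/2 = 7.9, scale = 12.0+45.4/2 = 34.7).
Mode = β/(α+1) = 34.7/8.9 = 3.899.
Mean = β/(α−1) = 34.7/6.9 = 5.029.

MAP: 3.899. Posterior mean: 5.029.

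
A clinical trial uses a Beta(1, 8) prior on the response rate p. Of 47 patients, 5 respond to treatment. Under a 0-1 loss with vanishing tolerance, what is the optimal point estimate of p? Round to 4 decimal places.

Posterior: Beta(1+5, 8+42) = Beta(6, 50).
Mode = (6−1)/(6+50−2) = 5/54 = 0.0926.
Mean = 6/(6+50) = 6/56 = 0.1071.
This is the posterior mode — the MAP estimate.

0.0926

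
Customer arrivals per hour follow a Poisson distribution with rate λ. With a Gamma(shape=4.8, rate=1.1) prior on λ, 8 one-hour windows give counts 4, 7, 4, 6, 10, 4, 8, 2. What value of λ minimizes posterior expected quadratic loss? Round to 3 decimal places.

Σ counts = 45. Posterior: Gamma(shape = 4.8+45 = 49.8, rate = 1.1+8 = 9.1).
Mode = (α−1)/β = 48.8/9.1 = 5.363.
Mean = α/β = 49.8/9.1 = 5.473.
Quadratic loss ⇒ the optimal estimator is the posterior mean.

5.473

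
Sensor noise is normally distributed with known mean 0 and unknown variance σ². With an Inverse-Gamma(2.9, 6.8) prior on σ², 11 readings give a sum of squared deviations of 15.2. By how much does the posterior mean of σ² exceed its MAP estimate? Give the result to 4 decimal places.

Posterior: Inverse-Gamma(shape = 2.9+11/2 = 8.4, scale = 6.8+15.2/2 = 14.4).
Mode = β/(α+1) = 14.4/9.4 = 1.5319.
Mean = β/(α−1) = 14.4/7.4 = 1.9459.
Difference = 1.9459 − 1.5319 = 0.4140.

0.4140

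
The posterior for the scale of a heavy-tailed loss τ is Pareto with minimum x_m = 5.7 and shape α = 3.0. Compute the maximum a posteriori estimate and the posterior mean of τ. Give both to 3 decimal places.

The Pareto density is strictly decreasing on [x_m, ∞), so the mode is x_m = 5.700.
Mean = α·x_m/(α−1) = 3.0·5.7/2.0 = 8.550.
Mean > mode: the posterior has a right tail.

τ_MAP = 5.700, E[τ|data] = 8.550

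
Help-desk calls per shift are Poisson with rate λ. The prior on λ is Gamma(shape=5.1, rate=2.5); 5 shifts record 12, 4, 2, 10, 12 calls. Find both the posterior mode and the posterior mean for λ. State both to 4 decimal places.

Σ counts = 40. Posterior: Gamma(shape = 5.1+40 = 45.1, rate = 2.5+5 = 7.5).
Mode = (α−1)/β = 44.1/7.5 = 5.8800.
Mean = α/β = 45.1/7.5 = 6.0133.

posterior mode = 5.8800, posterior mean = 6.0133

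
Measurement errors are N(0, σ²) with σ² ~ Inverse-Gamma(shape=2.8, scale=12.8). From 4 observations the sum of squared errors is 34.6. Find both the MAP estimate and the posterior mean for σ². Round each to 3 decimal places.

MAP = 5.190, posterior mean = 7.921

Posterior: Inverse-Gamma(shape = 2.8+4/2 = 4.8, scale = 12.8+34.6/2 = 30.1).
Mode = β/(α+1) = 30.1/5.8 = 5.190.
Mean = β/(α−1) = 30.1/3.8 = 7.921.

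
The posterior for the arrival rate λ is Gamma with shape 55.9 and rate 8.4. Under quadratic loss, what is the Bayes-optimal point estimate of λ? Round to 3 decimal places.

Mode = (α−1)/β = 54.9/8.4 = 6.536.
Mean = α/β = 55.9/8.4 = 6.655.
Quadratic loss ⇒ the optimal estimator is the posterior mean.

6.655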